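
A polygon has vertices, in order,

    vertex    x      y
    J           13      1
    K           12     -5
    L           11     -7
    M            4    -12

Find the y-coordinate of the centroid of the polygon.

Apply Gauss's area formula. First the cross-terms c_i = x_i·y_{i+1} − x_{i+1}·y_i:
  -77, -29, -104, 160  ⇒  2A = -50, A = -25.
Then Σ (y_i + y_{i+1})·c_i = 872, so ȳ = 872 / (6·(-25)) = -436/75.

-436/75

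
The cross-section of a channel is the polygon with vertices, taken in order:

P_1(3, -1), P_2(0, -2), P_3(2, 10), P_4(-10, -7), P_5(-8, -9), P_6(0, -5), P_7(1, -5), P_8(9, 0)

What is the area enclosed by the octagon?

P_1→P_2: (3)(-2) − (0)(-1) = -6
P_2→P_3: (0)(10) − (2)(-2) = 4
P_3→P_4: (2)(-7) − (-10)(10) = 86
P_4→P_5: (-10)(-9) − (-8)(-7) = 34
P_5→P_6: (-8)(-5) − (0)(-9) = 40
P_6→P_7: (0)(-5) − (1)(-5) = 5
P_7→P_8: (1)(0) − (9)(-5) = 45
P_8→P_1: (9)(-1) − (3)(0) = -9
Σ = 199
Area = |Σ|/2 = 99.5.

99.5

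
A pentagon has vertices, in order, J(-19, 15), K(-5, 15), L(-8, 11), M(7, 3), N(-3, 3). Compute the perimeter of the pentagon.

|JK| = √((14)² + (0)²) = √196 = 14
|KL| = √((-3)² + (-4)²) = √25 = 5
|LM| = √((15)² + (-8)²) = √289 = 17
|MN| = √((-10)² + (0)²) = √100 = 10
|NJ| = √((-16)² + (12)²) = √400 = 20
Perimeter = 14 + 5 + 17 + 10 + 20 = 66.

66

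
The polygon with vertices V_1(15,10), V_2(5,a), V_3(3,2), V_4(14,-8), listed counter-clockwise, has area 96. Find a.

The doubled signed area Σ (x_i y_{i+1} − x_{i+1} y_i) is linear in a.
With a=0 it equals 168; the coefficient of a is 12 (from the two edges through V_2).
So 12·a + 168 = 2·96 = 192 ⇒ a = 2.

2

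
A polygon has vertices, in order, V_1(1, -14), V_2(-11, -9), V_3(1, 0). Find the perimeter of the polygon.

|V_1V_2| = √((-12)² + (5)²) = √169 = 13
|V_2V_3| = √((12)² + (9)²) = √225 = 15
|V_3V_1| = √((0)² + (-14)²) = √196 = 14
Perimeter = 13 + 15 + 14 = 42.

42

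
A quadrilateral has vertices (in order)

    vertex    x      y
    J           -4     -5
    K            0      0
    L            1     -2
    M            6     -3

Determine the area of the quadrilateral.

Apply the shoelace (surveyor's) formula: 2A = Σ (x_i·y_{i+1} − x_{i+1}·y_i), indices taken mod 4.
J→K: (-4)(0) − (0)(-5) = 0
K→L: (0)(-2) − (1)(0) = 0
L→M: (1)(-3) − (6)(-2) = 9
M→J: (6)(-5) − (-4)(-3) = -42
Σ = -33
Area = |Σ|/2 = 16.5.

16.5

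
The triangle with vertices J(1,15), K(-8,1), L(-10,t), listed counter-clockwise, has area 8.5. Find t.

Write out the shoelace sum; only the two edges meeting at L involve t:
2·Area = [((-8)·t − (-10)·1) + ((-10)·15 − 1·t)] + 121
       = -9·t + -19 = 17
⇒ t = -4.

-4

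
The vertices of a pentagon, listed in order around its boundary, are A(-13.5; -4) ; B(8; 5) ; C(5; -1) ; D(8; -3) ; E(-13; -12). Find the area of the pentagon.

160.25

A→B: (-13.5)(5) − (8)(-4) = -35.5
B→C: (8)(-1) − (5)(5) = -33
C→D: (5)(-3) − (8)(-1) = -7
D→E: (8)(-12) − (-13)(-3) = -135
E→A: (-13)(-4) − (-13.5)(-12) = -110
Σ = -320.5
Area = |Σ|/2 = 160.25.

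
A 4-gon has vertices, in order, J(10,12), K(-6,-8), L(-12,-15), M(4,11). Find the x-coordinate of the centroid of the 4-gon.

18/37

Apply the shoelace formula. First the cross-terms c_i = x_i·y_{i+1} − x_{i+1}·y_i:
  -8, -6, -72, -62  ⇒  2A = -148, A = -74.
Then Σ (x_i + x_{i+1})·c_i = -216, so x̄ = -216 / (6·(-74)) = 18/37.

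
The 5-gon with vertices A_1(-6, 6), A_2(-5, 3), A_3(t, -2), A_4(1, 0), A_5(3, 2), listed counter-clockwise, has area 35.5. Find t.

Write out the shoelace sum; only the two edges meeting at A_3 involve t:
2·Area = [((-5)·(-2) − t·3) + (t·0 − 1·(-2))] + 44
       = -3·t + 56 = 71
⇒ t = -5.

-5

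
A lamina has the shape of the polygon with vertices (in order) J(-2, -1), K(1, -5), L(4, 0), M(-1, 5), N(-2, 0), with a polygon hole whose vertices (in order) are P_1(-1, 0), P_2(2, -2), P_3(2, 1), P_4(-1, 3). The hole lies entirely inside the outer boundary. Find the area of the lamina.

Outer boundary:
Apply the surveyor's formula: 2A = Σ (x_i·y_{i+1} − x_{i+1}·y_i), indices taken mod 5.
Cross-terms: 11, 20, 20, 10, 2  ⇒  Σ = 63
Area = |Σ|/2 = 31.5.
Hole:
Σ = (2) + (6) + (7) + (3) = 18
Area = |Σ|/2 = 9.
Net area = 31.5 − 9 = 22.5.

22.5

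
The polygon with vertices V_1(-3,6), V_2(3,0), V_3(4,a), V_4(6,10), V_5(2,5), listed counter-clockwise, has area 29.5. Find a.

0

The doubled signed area Σ (x_i y_{i+1} − x_{i+1} y_i) is linear in a.
With a=0 it equals 59; the coefficient of a is -3 (from the two edges through V_3).
So -3·a + 59 = 2·29.5 = 59 ⇒ a = 0.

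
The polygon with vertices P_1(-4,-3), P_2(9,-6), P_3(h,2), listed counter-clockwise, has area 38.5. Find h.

0

The doubled signed area Σ (x_i y_{i+1} − x_{i+1} y_i) is linear in h.
With h=0 it equals 77; the coefficient of h is 3 (from the two edges through P_3).
So 3·h + 77 = 2·38.5 = 77 ⇒ h = 0.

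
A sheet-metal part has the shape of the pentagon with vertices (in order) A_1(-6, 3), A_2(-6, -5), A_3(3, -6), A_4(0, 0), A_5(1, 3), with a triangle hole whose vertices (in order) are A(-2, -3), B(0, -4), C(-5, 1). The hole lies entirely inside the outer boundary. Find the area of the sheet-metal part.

Outer boundary:
Apply the shoelace formula: 2A = Σ (x_i·y_{i+1} − x_{i+1}·y_i), indices taken mod 5.
Σ = (48) + (51) + (0) + (0) + (21) = 120
Area = |Σ|/2 = 60.
Hole:
Cross-terms: 8, -20, 17  ⇒  Σ = 5
Area = |Σ|/2 = 2.5.
Net area = 60 − 2.5 = 57.5.

57.5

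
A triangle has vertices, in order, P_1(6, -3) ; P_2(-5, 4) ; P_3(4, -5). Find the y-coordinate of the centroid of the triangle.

-4/3

Apply the shoelace (surveyor's) formula. First the cross-terms c_i = x_i·y_{i+1} − x_{i+1}·y_i:
  9, 9, 18  ⇒  2A = 36, A = 18.
Then Σ (y_i + y_{i+1})·c_i = -144, so ȳ = -144 / (6·18) = -4/3.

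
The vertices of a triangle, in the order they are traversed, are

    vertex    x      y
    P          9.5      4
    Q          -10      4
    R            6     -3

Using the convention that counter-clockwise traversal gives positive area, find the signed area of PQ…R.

68.25

Σ = (78) + (6) + (52.5) = 136.5
Signed area = Σ/2 = 68.25 (positive ⇒ counter-clockwise traversal).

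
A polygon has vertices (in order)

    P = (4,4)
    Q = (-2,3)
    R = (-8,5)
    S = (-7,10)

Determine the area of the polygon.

39.5

Σ = (20) + (14) + (-45) + (-68) = -79
Area = |Σ|/2 = 39.5.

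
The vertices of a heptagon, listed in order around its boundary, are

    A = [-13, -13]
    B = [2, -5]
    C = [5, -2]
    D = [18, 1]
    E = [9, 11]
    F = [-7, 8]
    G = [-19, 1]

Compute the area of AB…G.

448

Apply the shoelace formula: 2A = Σ (x_i·y_{i+1} − x_{i+1}·y_i), indices taken mod 7.
Cross-terms: 91, 21, 41, 189, 149, 145, 260  ⇒  Σ = 896
Area = |Σ|/2 = 448.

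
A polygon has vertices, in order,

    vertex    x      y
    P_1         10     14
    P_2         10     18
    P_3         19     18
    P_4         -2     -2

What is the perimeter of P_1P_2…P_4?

62

|P_1P_2| = √((0)² + (4)²) = √16 = 4
|P_2P_3| = √((9)² + (0)²) = √81 = 9
|P_3P_4| = √((-21)² + (-20)²) = √841 = 29
|P_4P_1| = √((12)² + (16)²) = √400 = 20
Perimeter = 4 + 9 + 29 + 20 = 62.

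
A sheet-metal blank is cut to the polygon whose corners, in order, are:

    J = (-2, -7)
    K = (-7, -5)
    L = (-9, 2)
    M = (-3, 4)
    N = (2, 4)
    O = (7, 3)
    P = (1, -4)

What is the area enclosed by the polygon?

Σ = (-39) + (-59) + (-30) + (-20) + (-22) + (-31) + (-15) = -216
Area = |Σ|/2 = 108.

108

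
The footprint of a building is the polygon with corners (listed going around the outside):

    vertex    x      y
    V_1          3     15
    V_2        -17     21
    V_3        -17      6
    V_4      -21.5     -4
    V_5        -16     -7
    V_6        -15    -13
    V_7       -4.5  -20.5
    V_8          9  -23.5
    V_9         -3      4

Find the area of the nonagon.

703.625

Apply the shoelace formula: 2A = Σ (x_i·y_{i+1} − x_{i+1}·y_i), indices taken mod 9.
Cross-terms: 318, 255, 197, 86.5, 103, 249, 290.25, -34.5, -57  ⇒  Σ = 1407.25
Area = |Σ|/2 = 703.625.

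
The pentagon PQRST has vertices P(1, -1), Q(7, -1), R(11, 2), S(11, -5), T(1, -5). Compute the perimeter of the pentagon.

32

|PQ| = √((6)² + (0)²) = √36 = 6
|QR| = √((4)² + (3)²) = √25 = 5
|RS| = √((0)² + (-7)²) = √49 = 7
|ST| = √((-10)² + (0)²) = √100 = 10
|TP| = √((0)² + (4)²) = √16 = 4
Perimeter = 6 + 5 + 7 + 10 + 4 = 32.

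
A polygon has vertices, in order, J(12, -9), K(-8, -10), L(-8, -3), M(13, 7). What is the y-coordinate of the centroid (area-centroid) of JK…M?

-785/233

Apply the shoelace formula. First the cross-terms c_i = x_i·y_{i+1} − x_{i+1}·y_i:
  -192, -56, -17, -201  ⇒  2A = -466, A = -233.
Then Σ (y_i + y_{i+1})·c_i = 4710, so ȳ = 4710 / (6·(-233)) = -785/233.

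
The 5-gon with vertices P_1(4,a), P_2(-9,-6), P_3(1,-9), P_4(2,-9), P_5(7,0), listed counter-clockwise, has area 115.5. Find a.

6

The doubled signed area Σ (x_i y_{i+1} − x_{i+1} y_i) is linear in a.
With a=0 it equals 135; the coefficient of a is 16 (from the two edges through P_1).
So 16·a + 135 = 2·115.5 = 231 ⇒ a = 6.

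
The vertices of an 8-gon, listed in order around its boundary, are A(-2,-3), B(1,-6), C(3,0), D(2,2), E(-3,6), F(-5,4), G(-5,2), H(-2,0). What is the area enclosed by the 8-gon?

Apply the surveyor's formula: 2A = Σ (x_i·y_{i+1} − x_{i+1}·y_i), indices taken mod 8.
Σ = (15) + (18) + (6) + (18) + (18) + (10) + (4) + (6) = 95
Area = |Σ|/2 = 47.5.

47.5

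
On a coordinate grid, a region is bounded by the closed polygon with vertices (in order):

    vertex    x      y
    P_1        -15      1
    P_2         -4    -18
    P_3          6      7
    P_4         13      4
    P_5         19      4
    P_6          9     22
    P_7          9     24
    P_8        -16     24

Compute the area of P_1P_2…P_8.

Apply Gauss's area formula: 2A = Σ (x_i·y_{i+1} − x_{i+1}·y_i), indices taken mod 8.
Σ = (274) + (80) + (-67) + (-24) + (382) + (18) + (600) + (344) = 1607
Area = |Σ|/2 = 803.5.

803.5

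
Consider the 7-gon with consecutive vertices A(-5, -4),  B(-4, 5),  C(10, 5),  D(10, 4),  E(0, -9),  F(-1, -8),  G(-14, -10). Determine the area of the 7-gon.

158

Σ = (-41) + (-70) + (-10) + (-90) + (-9) + (-102) + (6) = -316
Area = |Σ|/2 = 158.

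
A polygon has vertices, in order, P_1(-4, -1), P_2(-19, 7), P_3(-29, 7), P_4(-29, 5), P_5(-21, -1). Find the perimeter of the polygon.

|P_1P_2| = √((-15)² + (8)²) = √289 = 17
|P_2P_3| = √((-10)² + (0)²) = √100 = 10
|P_3P_4| = √((0)² + (-2)²) = √4 = 2
|P_4P_5| = √((8)² + (-6)²) = √100 = 10
|P_5P_1| = √((17)² + (0)²) = √289 = 17
Perimeter = 17 + 10 + 2 + 10 + 17 = 56.

56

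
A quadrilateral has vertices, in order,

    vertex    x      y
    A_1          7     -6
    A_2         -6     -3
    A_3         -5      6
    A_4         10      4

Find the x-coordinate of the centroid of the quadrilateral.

Apply Gauss's area formula. First the cross-terms c_i = x_i·y_{i+1} − x_{i+1}·y_i:
  -57, -51, -80, -88  ⇒  2A = -276, A = -138.
Then Σ (x_i + x_{i+1})·c_i = -1392, so x̄ = -1392 / (6·(-138)) = 116/69.

116/69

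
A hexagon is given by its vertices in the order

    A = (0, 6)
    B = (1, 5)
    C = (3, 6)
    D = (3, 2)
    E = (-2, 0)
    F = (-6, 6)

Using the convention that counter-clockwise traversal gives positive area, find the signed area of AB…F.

Apply the shoelace formula: 2A = Σ (x_i·y_{i+1} − x_{i+1}·y_i), indices taken mod 6.
Σ = (-6) + (-9) + (-12) + (4) + (-12) + (-36) = -71
Signed area = Σ/2 = -35.5 (negative ⇒ clockwise traversal).

-35.5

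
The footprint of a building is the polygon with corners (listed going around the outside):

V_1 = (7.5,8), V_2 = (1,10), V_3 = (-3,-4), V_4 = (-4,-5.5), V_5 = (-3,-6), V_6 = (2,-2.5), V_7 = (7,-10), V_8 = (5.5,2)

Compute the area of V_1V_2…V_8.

108

V_1→V_2: (7.5)(10) − (1)(8) = 67
V_2→V_3: (1)(-4) − (-3)(10) = 26
V_3→V_4: (-3)(-5.5) − (-4)(-4) = 0.5
V_4→V_5: (-4)(-6) − (-3)(-5.5) = 7.5
V_5→V_6: (-3)(-2.5) − (2)(-6) = 19.5
V_6→V_7: (2)(-10) − (7)(-2.5) = -2.5
V_7→V_8: (7)(2) − (5.5)(-10) = 69
V_8→V_1: (5.5)(8) − (7.5)(2) = 29
Σ = 216
Area = |Σ|/2 = 108.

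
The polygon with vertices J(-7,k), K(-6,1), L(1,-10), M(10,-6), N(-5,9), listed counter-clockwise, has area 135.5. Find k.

2

Write out the shoelace sum; only the two edges meeting at J involve k:
2·Area = [((-5)·k − (-7)·9) + ((-7)·1 − (-6)·k)] + 213
       = 1·k + 269 = 271
⇒ k = 2.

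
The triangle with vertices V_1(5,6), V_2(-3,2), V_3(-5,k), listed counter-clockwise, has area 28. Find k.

-6

The doubled signed area Σ (x_i y_{i+1} − x_{i+1} y_i) is linear in k.
With k=0 it equals 8; the coefficient of k is -8 (from the two edges through V_3).
So -8·k + 8 = 2·28 = 56 ⇒ k = -6.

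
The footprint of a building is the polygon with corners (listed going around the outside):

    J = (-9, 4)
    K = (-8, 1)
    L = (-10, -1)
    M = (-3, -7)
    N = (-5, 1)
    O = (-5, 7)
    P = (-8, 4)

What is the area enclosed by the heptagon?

40

Σ = (23) + (18) + (67) + (-38) + (-30) + (36) + (4) = 80
Area = |Σ|/2 = 40.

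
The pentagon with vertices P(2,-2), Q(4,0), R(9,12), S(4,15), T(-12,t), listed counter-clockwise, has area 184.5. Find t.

11

The doubled signed area Σ (x_i y_{i+1} − x_{i+1} y_i) is linear in t.
With t=0 it equals 347; the coefficient of t is 2 (from the two edges through T).
So 2·t + 347 = 2·184.5 = 369 ⇒ t = 11.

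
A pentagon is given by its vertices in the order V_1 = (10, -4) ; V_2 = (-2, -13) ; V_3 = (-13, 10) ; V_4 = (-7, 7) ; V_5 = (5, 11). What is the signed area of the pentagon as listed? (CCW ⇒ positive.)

Σ = (-138) + (-189) + (-21) + (-112) + (-130) = -590
Signed area = Σ/2 = -295 (negative ⇒ clockwise traversal).

-295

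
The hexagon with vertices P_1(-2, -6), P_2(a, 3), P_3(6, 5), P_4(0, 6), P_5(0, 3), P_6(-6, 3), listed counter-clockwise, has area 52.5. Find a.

3

Write out the shoelace sum; only the two edges meeting at P_2 involve a:
2·Area = [((-2)·3 − a·(-6)) + (a·5 − 6·3)] + 96
       = 11·a + 72 = 105
⇒ a = 3.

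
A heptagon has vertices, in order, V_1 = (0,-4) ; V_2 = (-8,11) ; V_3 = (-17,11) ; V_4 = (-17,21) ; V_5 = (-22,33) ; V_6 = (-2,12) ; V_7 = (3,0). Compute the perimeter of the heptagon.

|V_1V_2| = √((-8)² + (15)²) = √289 = 17
|V_2V_3| = √((-9)² + (0)²) = √81 = 9
|V_3V_4| = √((0)² + (10)²) = √100 = 10
|V_4V_5| = √((-5)² + (12)²) = √169 = 13
|V_5V_6| = √((20)² + (-21)²) = √841 = 29
|V_6V_7| = √((5)² + (-12)²) = √169 = 13
|V_7V_1| = √((-3)² + (-4)²) = √25 = 5
Perimeter = 17 + 9 + 10 + 13 + 29 + 13 + 5 = 96.

96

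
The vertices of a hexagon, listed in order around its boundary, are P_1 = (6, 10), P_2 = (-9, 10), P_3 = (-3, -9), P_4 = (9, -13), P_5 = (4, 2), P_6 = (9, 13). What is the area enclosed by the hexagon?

248.5

Σ = (150) + (111) + (120) + (70) + (34) + (12) = 497
Area = |Σ|/2 = 248.5.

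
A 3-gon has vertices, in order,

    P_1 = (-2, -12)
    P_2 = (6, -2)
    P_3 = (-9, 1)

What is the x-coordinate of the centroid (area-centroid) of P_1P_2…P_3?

Apply the shoelace (surveyor's) formula. First the cross-terms c_i = x_i·y_{i+1} − x_{i+1}·y_i:
  76, -12, 110  ⇒  2A = 174, A = 87.
Then Σ (x_i + x_{i+1})·c_i = -870, so x̄ = -870 / (6·87) = -5/3.

-5/3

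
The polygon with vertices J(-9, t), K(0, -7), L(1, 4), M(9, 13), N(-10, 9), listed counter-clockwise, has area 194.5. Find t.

-5

Write out the shoelace sum; only the two edges meeting at J involve t:
2·Area = [((-10)·t − (-9)·9) + ((-9)·(-7) − 0·t)] + 195
       = -10·t + 339 = 389
⇒ t = -5.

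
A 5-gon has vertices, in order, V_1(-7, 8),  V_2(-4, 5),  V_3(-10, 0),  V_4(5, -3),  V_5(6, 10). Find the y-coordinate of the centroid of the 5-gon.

Apply the shoelace (surveyor's) formula. First the cross-terms c_i = x_i·y_{i+1} − x_{i+1}·y_i:
  -3, 50, 30, 68, 118  ⇒  2A = 263, A = 131.5.
Then Σ (y_i + y_{i+1})·c_i = 2721, so ȳ = 2721 / (6·131.5) = 907/263.

907/263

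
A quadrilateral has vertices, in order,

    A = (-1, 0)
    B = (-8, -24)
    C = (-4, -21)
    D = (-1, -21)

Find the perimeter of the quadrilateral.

|AB| = √((-7)² + (-24)²) = √625 = 25
|BC| = √((4)² + (3)²) = √25 = 5
|CD| = √((3)² + (0)²) = √9 = 3
|DA| = √((0)² + (21)²) = √441 = 21
Perimeter = 25 + 5 + 3 + 21 = 54.

54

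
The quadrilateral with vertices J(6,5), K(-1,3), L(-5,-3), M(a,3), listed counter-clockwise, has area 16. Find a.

3

The doubled signed area Σ (x_i y_{i+1} − x_{i+1} y_i) is linear in a.
With a=0 it equals 8; the coefficient of a is 8 (from the two edges through M).
So 8·a + 8 = 2·16 = 32 ⇒ a = 3.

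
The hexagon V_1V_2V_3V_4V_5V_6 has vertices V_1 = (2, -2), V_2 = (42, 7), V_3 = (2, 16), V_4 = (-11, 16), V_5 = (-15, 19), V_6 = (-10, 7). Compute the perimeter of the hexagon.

|V_1V_2| = √((40)² + (9)²) = √1681 = 41
|V_2V_3| = √((-40)² + (9)²) = √1681 = 41
|V_3V_4| = √((-13)² + (0)²) = √169 = 13
|V_4V_5| = √((-4)² + (3)²) = √25 = 5
|V_5V_6| = √((5)² + (-12)²) = √169 = 13
|V_6V_1| = √((12)² + (-9)²) = √225 = 15
Perimeter = 41 + 41 + 13 + 5 + 13 + 15 = 128.

128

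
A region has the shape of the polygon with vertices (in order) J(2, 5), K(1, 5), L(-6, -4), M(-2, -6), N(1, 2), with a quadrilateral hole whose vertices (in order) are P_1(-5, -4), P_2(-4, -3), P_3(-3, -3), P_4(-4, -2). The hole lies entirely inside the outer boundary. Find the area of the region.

30

Outer boundary:
Σ = (5) + (26) + (28) + (2) + (1) = 62
Area = |Σ|/2 = 31.
Hole:
Apply the shoelace formula: 2A = Σ (x_i·y_{i+1} − x_{i+1}·y_i), indices taken mod 4.
Σ = (-1) + (3) + (-6) + (6) = 2
Area = |Σ|/2 = 1.
Net area = 31 − 1 = 30.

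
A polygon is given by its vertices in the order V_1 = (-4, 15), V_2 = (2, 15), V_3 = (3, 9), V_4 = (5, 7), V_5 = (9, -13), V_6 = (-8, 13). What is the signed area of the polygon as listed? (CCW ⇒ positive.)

Apply Gauss's area formula: 2A = Σ (x_i·y_{i+1} − x_{i+1}·y_i), indices taken mod 6.
Σ = (-90) + (-27) + (-24) + (-128) + (13) + (-68) = -324
Signed area = Σ/2 = -162 (negative ⇒ clockwise traversal).

-162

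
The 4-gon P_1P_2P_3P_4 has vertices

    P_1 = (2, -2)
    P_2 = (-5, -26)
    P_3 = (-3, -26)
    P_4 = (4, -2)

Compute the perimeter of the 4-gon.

54

|P_1P_2| = √((-7)² + (-24)²) = √625 = 25
|P_2P_3| = √((2)² + (0)²) = √4 = 2
|P_3P_4| = √((7)² + (24)²) = √625 = 25
|P_4P_1| = √((-2)² + (0)²) = √4 = 2
Perimeter = 25 + 2 + 25 + 2 = 54.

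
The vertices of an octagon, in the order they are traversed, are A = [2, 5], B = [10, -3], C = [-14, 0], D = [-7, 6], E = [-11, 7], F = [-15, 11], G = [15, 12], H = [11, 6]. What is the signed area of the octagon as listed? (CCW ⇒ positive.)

-262.5

Cross-terms: -56, -42, -84, 17, -16, -345, -42, 43  ⇒  Σ = -525
Signed area = Σ/2 = -262.5 (negative ⇒ clockwise traversal).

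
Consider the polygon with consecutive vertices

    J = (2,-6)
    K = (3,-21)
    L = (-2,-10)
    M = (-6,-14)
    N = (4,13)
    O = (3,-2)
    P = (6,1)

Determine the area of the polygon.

Apply Gauss's area formula: 2A = Σ (x_i·y_{i+1} − x_{i+1}·y_i), indices taken mod 7.
J→K: (2)(-21) − (3)(-6) = -24
K→L: (3)(-10) − (-2)(-21) = -72
L→M: (-2)(-14) − (-6)(-10) = -32
M→N: (-6)(13) − (4)(-14) = -22
N→O: (4)(-2) − (3)(13) = -47
O→P: (3)(1) − (6)(-2) = 15
P→J: (6)(-6) − (2)(1) = -38
Σ = -220
Area = |Σ|/2 = 110.

110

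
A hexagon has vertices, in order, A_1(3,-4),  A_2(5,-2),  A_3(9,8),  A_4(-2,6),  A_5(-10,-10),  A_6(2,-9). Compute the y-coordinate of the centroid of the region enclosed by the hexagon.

Apply the surveyor's formula. First the cross-terms c_i = x_i·y_{i+1} − x_{i+1}·y_i:
  14, 58, 70, 80, 110, 19  ⇒  2A = 351, A = 175.5.
Then Σ (y_i + y_{i+1})·c_i = -1413, so ȳ = -1413 / (6·175.5) = -157/117.

-157/117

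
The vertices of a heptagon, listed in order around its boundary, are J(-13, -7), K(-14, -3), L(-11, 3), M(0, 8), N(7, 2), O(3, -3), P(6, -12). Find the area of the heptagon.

260.5

Cross-terms: -59, -75, -88, -56, -27, -18, -198  ⇒  Σ = -521
Area = |Σ|/2 = 260.5.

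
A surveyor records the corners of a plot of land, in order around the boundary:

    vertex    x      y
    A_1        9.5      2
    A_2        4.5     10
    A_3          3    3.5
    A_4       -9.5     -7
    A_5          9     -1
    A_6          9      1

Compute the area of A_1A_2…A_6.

91.5

Σ = (86) + (-14.25) + (12.25) + (72.5) + (18) + (8.5) = 183
Area = |Σ|/2 = 91.5.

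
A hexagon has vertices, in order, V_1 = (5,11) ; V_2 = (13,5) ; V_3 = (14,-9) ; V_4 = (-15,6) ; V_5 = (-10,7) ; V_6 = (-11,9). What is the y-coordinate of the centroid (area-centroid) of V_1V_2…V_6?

85/29

Apply the surveyor's formula. First the cross-terms c_i = x_i·y_{i+1} − x_{i+1}·y_i:
  -118, -187, -51, -45, -13, -166  ⇒  2A = -580, A = -290.
Then Σ (y_i + y_{i+1})·c_i = -5100, so ȳ = -5100 / (6·(-290)) = 85/29.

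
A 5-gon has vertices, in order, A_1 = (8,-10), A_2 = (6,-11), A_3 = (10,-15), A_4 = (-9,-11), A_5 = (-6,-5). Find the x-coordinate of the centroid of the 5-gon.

-11/29

Apply the shoelace (surveyor's) formula. First the cross-terms c_i = x_i·y_{i+1} − x_{i+1}·y_i:
  -28, 20, -245, -21, 100  ⇒  2A = -174, A = -87.
Then Σ (x_i + x_{i+1})·c_i = 198, so x̄ = 198 / (6·(-87)) = -11/29.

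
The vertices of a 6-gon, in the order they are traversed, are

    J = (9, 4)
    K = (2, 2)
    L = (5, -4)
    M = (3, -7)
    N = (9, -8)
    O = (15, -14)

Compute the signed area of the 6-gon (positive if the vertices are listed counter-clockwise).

94

Apply Gauss's area formula: 2A = Σ (x_i·y_{i+1} − x_{i+1}·y_i), indices taken mod 6.
Σ = (10) + (-18) + (-23) + (39) + (-6) + (186) = 188
Signed area = Σ/2 = 94 (positive ⇒ counter-clockwise traversal).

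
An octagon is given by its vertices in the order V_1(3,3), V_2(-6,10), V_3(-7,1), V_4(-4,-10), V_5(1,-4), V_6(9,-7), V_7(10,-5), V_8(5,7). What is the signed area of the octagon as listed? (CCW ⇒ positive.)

177.5

Apply the surveyor's formula: 2A = Σ (x_i·y_{i+1} − x_{i+1}·y_i), indices taken mod 8.
Σ = (48) + (64) + (74) + (26) + (29) + (25) + (95) + (-6) = 355
Signed area = Σ/2 = 177.5 (positive ⇒ counter-clockwise traversal).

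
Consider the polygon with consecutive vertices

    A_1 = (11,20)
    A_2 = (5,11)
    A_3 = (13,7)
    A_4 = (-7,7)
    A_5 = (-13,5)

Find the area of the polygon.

Apply the surveyor's formula: 2A = Σ (x_i·y_{i+1} − x_{i+1}·y_i), indices taken mod 5.
A_1→A_2: (11)(11) − (5)(20) = 21
A_2→A_3: (5)(7) − (13)(11) = -108
A_3→A_4: (13)(7) − (-7)(7) = 140
A_4→A_5: (-7)(5) − (-13)(7) = 56
A_5→A_1: (-13)(20) − (11)(5) = -315
Σ = -206
Area = |Σ|/2 = 103.

103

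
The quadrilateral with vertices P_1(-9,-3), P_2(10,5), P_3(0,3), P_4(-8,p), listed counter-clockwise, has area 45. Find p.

The doubled signed area Σ (x_i y_{i+1} − x_{i+1} y_i) is linear in p.
With p=0 it equals 63; the coefficient of p is 9 (from the two edges through P_4).
So 9·p + 63 = 2·45 = 90 ⇒ p = 3.

3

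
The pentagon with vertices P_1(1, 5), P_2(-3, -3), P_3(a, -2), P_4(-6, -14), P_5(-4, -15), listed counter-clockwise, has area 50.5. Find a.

-6

The doubled signed area Σ (x_i y_{i+1} − x_{i+1} y_i) is linear in a.
With a=0 it equals 35; the coefficient of a is -11 (from the two edges through P_3).
So -11·a + 35 = 2·50.5 = 101 ⇒ a = -6.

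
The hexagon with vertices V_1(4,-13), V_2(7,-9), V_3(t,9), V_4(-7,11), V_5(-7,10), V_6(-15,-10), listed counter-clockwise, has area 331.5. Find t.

Write out the shoelace sum; only the two edges meeting at V_3 involve t:
2·Area = [(7·9 − t·(-9)) + (t·11 − (-7)·9)] + 517
       = 20·t + 643 = 663
⇒ t = 1.

1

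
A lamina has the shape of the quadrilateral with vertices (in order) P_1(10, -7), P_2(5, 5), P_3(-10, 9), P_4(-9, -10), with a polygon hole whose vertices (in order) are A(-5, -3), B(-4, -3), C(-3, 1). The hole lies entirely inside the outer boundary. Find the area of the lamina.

Outer boundary:
Apply the shoelace (surveyor's) formula: 2A = Σ (x_i·y_{i+1} − x_{i+1}·y_i), indices taken mod 4.
Σ = (85) + (95) + (181) + (163) = 524
Area = |Σ|/2 = 262.
Hole:
Σ = (3) + (-13) + (14) = 4
Area = |Σ|/2 = 2.
Net area = 262 − 2 = 260.

260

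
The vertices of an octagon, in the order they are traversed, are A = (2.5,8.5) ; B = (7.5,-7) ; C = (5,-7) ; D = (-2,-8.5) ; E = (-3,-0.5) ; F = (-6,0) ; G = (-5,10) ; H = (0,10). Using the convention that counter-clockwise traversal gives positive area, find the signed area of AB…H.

-158.875

Apply the shoelace (surveyor's) formula: 2A = Σ (x_i·y_{i+1} − x_{i+1}·y_i), indices taken mod 8.
Σ = (-81.25) + (-17.5) + (-56.5) + (-24.5) + (-3) + (-60) + (-50) + (-25) = -317.75
Signed area = Σ/2 = -158.875 (negative ⇒ clockwise traversal).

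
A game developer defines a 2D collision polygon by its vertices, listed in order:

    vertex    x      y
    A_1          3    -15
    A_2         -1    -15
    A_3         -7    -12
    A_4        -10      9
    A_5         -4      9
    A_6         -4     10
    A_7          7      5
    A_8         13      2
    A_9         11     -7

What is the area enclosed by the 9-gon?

396

A_1→A_2: (3)(-15) − (-1)(-15) = -60
A_2→A_3: (-1)(-12) − (-7)(-15) = -93
A_3→A_4: (-7)(9) − (-10)(-12) = -183
A_4→A_5: (-10)(9) − (-4)(9) = -54
A_5→A_6: (-4)(10) − (-4)(9) = -4
A_6→A_7: (-4)(5) − (7)(10) = -90
A_7→A_8: (7)(2) − (13)(5) = -51
A_8→A_9: (13)(-7) − (11)(2) = -113
A_9→A_1: (11)(-15) − (3)(-7) = -144
Σ = -792
Area = |Σ|/2 = 396.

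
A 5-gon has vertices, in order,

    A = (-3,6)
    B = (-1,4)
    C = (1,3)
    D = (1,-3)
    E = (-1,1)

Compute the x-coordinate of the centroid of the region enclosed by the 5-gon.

Apply the shoelace formula. First the cross-terms c_i = x_i·y_{i+1} − x_{i+1}·y_i:
  -6, -7, -6, -2, -3  ⇒  2A = -24, A = -12.
Then Σ (x_i + x_{i+1})·c_i = 24, so x̄ = 24 / (6·(-12)) = -1/3.

-1/3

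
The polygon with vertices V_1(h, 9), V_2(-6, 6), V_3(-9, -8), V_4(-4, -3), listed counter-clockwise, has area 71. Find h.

3

Write out the shoelace sum; only the two edges meeting at V_1 involve h:
2·Area = [((-4)·9 − h·(-3)) + (h·6 − (-6)·9)] + 97
       = 9·h + 115 = 142
⇒ h = 3.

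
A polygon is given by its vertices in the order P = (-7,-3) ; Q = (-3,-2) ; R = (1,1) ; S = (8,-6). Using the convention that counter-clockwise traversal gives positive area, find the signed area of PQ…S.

Apply the surveyor's formula: 2A = Σ (x_i·y_{i+1} − x_{i+1}·y_i), indices taken mod 4.
P→Q: (-7)(-2) − (-3)(-3) = 5
Q→R: (-3)(1) − (1)(-2) = -1
R→S: (1)(-6) − (8)(1) = -14
S→P: (8)(-3) − (-7)(-6) = -66
Σ = -76
Signed area = Σ/2 = -38 (negative ⇒ clockwise traversal).

-38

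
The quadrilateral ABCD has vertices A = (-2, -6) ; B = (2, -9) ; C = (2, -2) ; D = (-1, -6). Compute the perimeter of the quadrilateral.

|AB| = √((4)² + (-3)²) = √25 = 5
|BC| = √((0)² + (7)²) = √49 = 7
|CD| = √((-3)² + (-4)²) = √25 = 5
|DA| = √((-1)² + (0)²) = √1 = 1
Perimeter = 5 + 7 + 5 + 1 = 18.

18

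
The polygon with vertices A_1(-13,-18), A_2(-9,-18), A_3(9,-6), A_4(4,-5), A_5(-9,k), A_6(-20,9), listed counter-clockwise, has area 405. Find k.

8

Write out the shoelace sum; only the two edges meeting at A_5 involve k:
2·Area = [(4·k − (-9)·(-5)) + ((-9)·9 − (-20)·k)] + 744
       = 24·k + 618 = 810
⇒ k = 8.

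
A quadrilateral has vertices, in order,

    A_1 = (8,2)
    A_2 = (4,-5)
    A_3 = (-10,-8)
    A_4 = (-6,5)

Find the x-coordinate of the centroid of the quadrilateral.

-23/14

Apply the shoelace formula. First the cross-terms c_i = x_i·y_{i+1} − x_{i+1}·y_i:
  -48, -82, -98, -52  ⇒  2A = -280, A = -140.
Then Σ (x_i + x_{i+1})·c_i = 1380, so x̄ = 1380 / (6·(-140)) = -23/14.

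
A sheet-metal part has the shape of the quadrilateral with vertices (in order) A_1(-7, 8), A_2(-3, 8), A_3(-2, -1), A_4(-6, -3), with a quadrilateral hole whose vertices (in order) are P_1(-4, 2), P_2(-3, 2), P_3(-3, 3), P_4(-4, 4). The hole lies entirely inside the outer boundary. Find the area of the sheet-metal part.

39.5

Outer boundary:
Σ = (-32) + (19) + (0) + (-69) = -82
Area = |Σ|/2 = 41.
Hole:
Apply the shoelace (surveyor's) formula: 2A = Σ (x_i·y_{i+1} − x_{i+1}·y_i), indices taken mod 4.
Σ = (-2) + (-3) + (0) + (8) = 3
Area = |Σ|/2 = 1.5.
Net area = 41 − 1.5 = 39.5.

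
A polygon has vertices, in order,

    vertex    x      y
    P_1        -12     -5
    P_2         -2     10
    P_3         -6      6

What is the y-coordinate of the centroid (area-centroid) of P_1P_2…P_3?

Apply Gauss's area formula. First the cross-terms c_i = x_i·y_{i+1} − x_{i+1}·y_i:
  -130, 48, 102  ⇒  2A = 20, A = 10.
Then Σ (y_i + y_{i+1})·c_i = 220, so ȳ = 220 / (6·10) = 11/3.

11/3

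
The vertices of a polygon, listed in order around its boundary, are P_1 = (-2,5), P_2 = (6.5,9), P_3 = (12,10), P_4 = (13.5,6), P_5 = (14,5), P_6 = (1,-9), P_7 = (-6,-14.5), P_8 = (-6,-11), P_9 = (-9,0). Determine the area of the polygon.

Apply Gauss's area formula: 2A = Σ (x_i·y_{i+1} − x_{i+1}·y_i), indices taken mod 9.
Σ = (-50.5) + (-43) + (-63) + (-16.5) + (-131) + (-68.5) + (-21) + (-99) + (-45) = -537.5
Area = |Σ|/2 = 268.75.

268.75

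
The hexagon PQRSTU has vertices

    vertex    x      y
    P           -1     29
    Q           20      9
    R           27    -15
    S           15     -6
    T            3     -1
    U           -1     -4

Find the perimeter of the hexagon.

|PQ| = √((21)² + (-20)²) = √841 = 29
|QR| = √((7)² + (-24)²) = √625 = 25
|RS| = √((-12)² + (9)²) = √225 = 15
|ST| = √((-12)² + (5)²) = √169 = 13
|TU| = √((-4)² + (-3)²) = √25 = 5
|UP| = √((0)² + (33)²) = √1089 = 33
Perimeter = 29 + 25 + 15 + 13 + 5 + 33 = 120.

120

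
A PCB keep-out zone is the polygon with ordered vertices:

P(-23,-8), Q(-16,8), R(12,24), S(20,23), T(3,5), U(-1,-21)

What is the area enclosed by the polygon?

Apply the surveyor's formula: 2A = Σ (x_i·y_{i+1} − x_{i+1}·y_i), indices taken mod 6.
Cross-terms: -312, -480, -204, 31, -58, -475  ⇒  Σ = -1498
Area = |Σ|/2 = 749.

749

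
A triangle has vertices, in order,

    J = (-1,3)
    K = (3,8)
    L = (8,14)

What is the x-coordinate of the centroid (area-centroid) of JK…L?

10/3

Apply Gauss's area formula. First the cross-terms c_i = x_i·y_{i+1} − x_{i+1}·y_i:
  -17, -22, 38  ⇒  2A = -1, A = -0.5.
Then Σ (x_i + x_{i+1})·c_i = -10, so x̄ = -10 / (6·(-0.5)) = 10/3.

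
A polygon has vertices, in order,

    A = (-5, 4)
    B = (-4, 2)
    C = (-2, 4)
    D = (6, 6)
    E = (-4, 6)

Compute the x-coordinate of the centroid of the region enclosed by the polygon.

-1.375

Apply the shoelace (surveyor's) formula. First the cross-terms c_i = x_i·y_{i+1} − x_{i+1}·y_i:
  6, -12, -36, 60, 14  ⇒  2A = 32, A = 16.
Then Σ (x_i + x_{i+1})·c_i = -132, so x̄ = -132 / (6·16) = -1.375.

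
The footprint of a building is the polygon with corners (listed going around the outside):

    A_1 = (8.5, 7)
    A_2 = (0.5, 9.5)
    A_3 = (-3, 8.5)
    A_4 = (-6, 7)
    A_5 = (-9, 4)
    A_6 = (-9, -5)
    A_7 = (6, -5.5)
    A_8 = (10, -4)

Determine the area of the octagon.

Apply the shoelace (surveyor's) formula: 2A = Σ (x_i·y_{i+1} − x_{i+1}·y_i), indices taken mod 8.
Cross-terms: 77.25, 32.75, 30, 39, 81, 79.5, 31, 104  ⇒  Σ = 474.5
Area = |Σ|/2 = 237.25.

237.25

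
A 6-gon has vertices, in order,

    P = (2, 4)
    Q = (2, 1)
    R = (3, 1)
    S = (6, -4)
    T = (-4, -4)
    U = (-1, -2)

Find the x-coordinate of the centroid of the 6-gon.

Apply the shoelace formula. First the cross-terms c_i = x_i·y_{i+1} − x_{i+1}·y_i:
  -6, -1, -18, -40, 4, 0  ⇒  2A = -61, A = -30.5.
Then Σ (x_i + x_{i+1})·c_i = -291, so x̄ = -291 / (6·(-30.5)) = 97/61.

97/61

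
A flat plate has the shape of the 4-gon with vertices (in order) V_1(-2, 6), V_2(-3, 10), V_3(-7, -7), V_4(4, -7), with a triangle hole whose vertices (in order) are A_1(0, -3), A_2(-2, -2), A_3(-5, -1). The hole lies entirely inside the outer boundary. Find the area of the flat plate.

Outer boundary:
Apply Gauss's area formula: 2A = Σ (x_i·y_{i+1} − x_{i+1}·y_i), indices taken mod 4.
V_1→V_2: (-2)(10) − (-3)(6) = -2
V_2→V_3: (-3)(-7) − (-7)(10) = 91
V_3→V_4: (-7)(-7) − (4)(-7) = 77
V_4→V_1: (4)(6) − (-2)(-7) = 10
Σ = 176
Area = |Σ|/2 = 88.
Hole:
Σ = (-6) + (-8) + (15) = 1
Area = |Σ|/2 = 0.5.
Net area = 88 − 0.5 = 87.5.

87.5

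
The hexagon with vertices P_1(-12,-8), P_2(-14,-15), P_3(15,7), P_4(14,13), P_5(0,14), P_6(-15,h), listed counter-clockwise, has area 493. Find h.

14

Write out the shoelace sum; only the two edges meeting at P_6 involve h:
2·Area = [(0·h − (-15)·14) + ((-15)·(-8) − (-12)·h)] + 488
       = 12·h + 818 = 986
⇒ h = 14.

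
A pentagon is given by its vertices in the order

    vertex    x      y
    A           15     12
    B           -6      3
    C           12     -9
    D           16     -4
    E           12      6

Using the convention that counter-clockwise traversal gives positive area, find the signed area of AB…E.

Apply the surveyor's formula: 2A = Σ (x_i·y_{i+1} − x_{i+1}·y_i), indices taken mod 5.
Σ = (117) + (18) + (96) + (144) + (54) = 429
Signed area = Σ/2 = 214.5 (positive ⇒ counter-clockwise traversal).

214.5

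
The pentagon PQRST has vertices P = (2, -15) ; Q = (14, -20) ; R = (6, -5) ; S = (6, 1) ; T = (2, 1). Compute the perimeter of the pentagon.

56

|PQ| = √((12)² + (-5)²) = √169 = 13
|QR| = √((-8)² + (15)²) = √289 = 17
|RS| = √((0)² + (6)²) = √36 = 6
|ST| = √((-4)² + (0)²) = √16 = 4
|TP| = √((0)² + (-16)²) = √256 = 16
Perimeter = 13 + 17 + 6 + 4 + 16 = 56.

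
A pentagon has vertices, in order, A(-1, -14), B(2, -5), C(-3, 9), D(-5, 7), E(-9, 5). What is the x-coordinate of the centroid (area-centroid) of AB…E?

Apply the surveyor's formula. First the cross-terms c_i = x_i·y_{i+1} − x_{i+1}·y_i:
  33, 3, 24, 38, 131  ⇒  2A = 229, A = 114.5.
Then Σ (x_i + x_{i+1})·c_i = -2004, so x̄ = -2004 / (6·114.5) = -668/229.

-668/229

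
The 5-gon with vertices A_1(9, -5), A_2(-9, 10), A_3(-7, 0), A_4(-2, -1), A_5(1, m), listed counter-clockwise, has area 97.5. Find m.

-7

Write out the shoelace sum; only the two edges meeting at A_5 involve m:
2·Area = [((-2)·m − 1·(-1)) + (1·(-5) − 9·m)] + 122
       = -11·m + 118 = 195
⇒ m = -7.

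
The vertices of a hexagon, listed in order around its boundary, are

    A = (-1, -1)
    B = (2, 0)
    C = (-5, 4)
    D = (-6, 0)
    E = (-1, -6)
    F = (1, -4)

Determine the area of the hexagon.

Σ = (2) + (8) + (24) + (36) + (10) + (-5) = 75
Area = |Σ|/2 = 37.5.

37.5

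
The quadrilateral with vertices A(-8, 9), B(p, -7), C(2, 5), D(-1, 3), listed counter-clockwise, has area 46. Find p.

1

The doubled signed area Σ (x_i y_{i+1} − x_{i+1} y_i) is linear in p.
With p=0 it equals 96; the coefficient of p is -4 (from the two edges through B).
So -4·p + 96 = 2·46 = 92 ⇒ p = 1.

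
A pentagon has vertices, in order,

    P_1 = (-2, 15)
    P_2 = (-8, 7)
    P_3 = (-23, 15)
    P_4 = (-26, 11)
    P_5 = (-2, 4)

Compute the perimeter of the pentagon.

68

|P_1P_2| = √((-6)² + (-8)²) = √100 = 10
|P_2P_3| = √((-15)² + (8)²) = √289 = 17
|P_3P_4| = √((-3)² + (-4)²) = √25 = 5
|P_4P_5| = √((24)² + (-7)²) = √625 = 25
|P_5P_1| = √((0)² + (11)²) = √121 = 11
Perimeter = 10 + 17 + 5 + 25 + 11 = 68.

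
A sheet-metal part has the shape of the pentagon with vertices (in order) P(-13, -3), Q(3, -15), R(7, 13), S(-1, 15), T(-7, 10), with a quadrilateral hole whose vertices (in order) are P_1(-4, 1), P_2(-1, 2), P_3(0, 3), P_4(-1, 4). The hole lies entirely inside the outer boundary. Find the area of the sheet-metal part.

352

Outer boundary:
Apply the surveyor's formula: 2A = Σ (x_i·y_{i+1} − x_{i+1}·y_i), indices taken mod 5.
Cross-terms: 204, 144, 118, 95, 151  ⇒  Σ = 712
Area = |Σ|/2 = 356.
Hole:
Apply the shoelace formula: 2A = Σ (x_i·y_{i+1} − x_{i+1}·y_i), indices taken mod 4.
Σ = (-7) + (-3) + (3) + (15) = 8
Area = |Σ|/2 = 4.
Net area = 356 − 4 = 352.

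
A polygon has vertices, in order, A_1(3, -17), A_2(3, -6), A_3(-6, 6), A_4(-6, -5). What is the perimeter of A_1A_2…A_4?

|A_1A_2| = √((0)² + (11)²) = √121 = 11
|A_2A_3| = √((-9)² + (12)²) = √225 = 15
|A_3A_4| = √((0)² + (-11)²) = √121 = 11
|A_4A_1| = √((9)² + (-12)²) = √225 = 15
Perimeter = 11 + 15 + 11 + 15 = 52.

52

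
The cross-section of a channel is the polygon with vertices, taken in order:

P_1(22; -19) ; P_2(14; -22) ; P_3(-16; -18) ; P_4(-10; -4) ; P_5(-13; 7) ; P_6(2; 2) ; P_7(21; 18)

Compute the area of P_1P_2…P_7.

950.5

Apply Gauss's area formula: 2A = Σ (x_i·y_{i+1} − x_{i+1}·y_i), indices taken mod 7.
Σ = (-218) + (-604) + (-116) + (-122) + (-40) + (-6) + (-795) = -1901
Area = |Σ|/2 = 950.5.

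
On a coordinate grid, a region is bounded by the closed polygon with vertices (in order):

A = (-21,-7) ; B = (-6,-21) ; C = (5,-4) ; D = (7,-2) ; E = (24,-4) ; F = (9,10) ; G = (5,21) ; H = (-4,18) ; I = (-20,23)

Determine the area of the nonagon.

Apply the surveyor's formula: 2A = Σ (x_i·y_{i+1} − x_{i+1}·y_i), indices taken mod 9.
A→B: (-21)(-21) − (-6)(-7) = 399
B→C: (-6)(-4) − (5)(-21) = 129
C→D: (5)(-2) − (7)(-4) = 18
D→E: (7)(-4) − (24)(-2) = 20
E→F: (24)(10) − (9)(-4) = 276
F→G: (9)(21) − (5)(10) = 139
G→H: (5)(18) − (-4)(21) = 174
H→I: (-4)(23) − (-20)(18) = 268
I→A: (-20)(-7) − (-21)(23) = 623
Σ = 2046
Area = |Σ|/2 = 1023.

1023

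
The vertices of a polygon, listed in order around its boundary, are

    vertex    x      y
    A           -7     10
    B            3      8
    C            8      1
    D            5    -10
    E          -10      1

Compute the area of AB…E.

Apply Gauss's area formula: 2A = Σ (x_i·y_{i+1} − x_{i+1}·y_i), indices taken mod 5.
Σ = (-86) + (-61) + (-85) + (-95) + (-93) = -420
Area = |Σ|/2 = 210.

210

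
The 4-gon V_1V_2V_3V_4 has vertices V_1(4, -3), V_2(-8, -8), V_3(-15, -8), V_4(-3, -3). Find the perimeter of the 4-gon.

40

|V_1V_2| = √((-12)² + (-5)²) = √169 = 13
|V_2V_3| = √((-7)² + (0)²) = √49 = 7
|V_3V_4| = √((12)² + (5)²) = √169 = 13
|V_4V_1| = √((7)² + (0)²) = √49 = 7
Perimeter = 13 + 7 + 13 + 7 = 40.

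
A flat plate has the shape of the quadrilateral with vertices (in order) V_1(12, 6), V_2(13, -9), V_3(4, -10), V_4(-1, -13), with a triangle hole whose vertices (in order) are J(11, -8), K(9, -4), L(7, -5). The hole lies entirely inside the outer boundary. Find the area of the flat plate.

91

Outer boundary:
Apply the shoelace (surveyor's) formula: 2A = Σ (x_i·y_{i+1} − x_{i+1}·y_i), indices taken mod 4.
V_1→V_2: (12)(-9) − (13)(6) = -186
V_2→V_3: (13)(-10) − (4)(-9) = -94
V_3→V_4: (4)(-13) − (-1)(-10) = -62
V_4→V_1: (-1)(6) − (12)(-13) = 150
Σ = -192
Area = |Σ|/2 = 96.
Hole:
Cross-terms: 28, -17, -1  ⇒  Σ = 10
Area = |Σ|/2 = 5.
Net area = 96 − 5 = 91.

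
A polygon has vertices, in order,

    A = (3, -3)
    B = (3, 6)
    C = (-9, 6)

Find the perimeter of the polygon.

|AB| = √((0)² + (9)²) = √81 = 9
|BC| = √((-12)² + (0)²) = √144 = 12
|CA| = √((12)² + (-9)²) = √225 = 15
Perimeter = 9 + 12 + 15 = 36.

36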